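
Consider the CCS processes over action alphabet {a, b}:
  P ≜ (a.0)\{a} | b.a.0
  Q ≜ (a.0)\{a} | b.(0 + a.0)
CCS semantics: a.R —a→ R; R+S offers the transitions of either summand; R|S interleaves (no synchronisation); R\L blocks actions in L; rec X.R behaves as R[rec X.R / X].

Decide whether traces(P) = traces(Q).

Reachable graph of P (3 states):
  s0 = (a.0)\{a} | b.a.0 ⊢ =b=> s1
  s1 = (a.0)\{a} | a.0 ⊢ =a=> s2
  s2 = (a.0)\{a} | 0 ⊢ ·
Reachable graph of Q (3 states):
  t0 = (a.0)\{a} | b.(0 + a.0) ⊢ =b=> t1
  t1 = (a.0)\{a} | (0 + a.0) ⊢ =a=> t2
  t2 = (a.0)\{a} | 0 ⊢ ·
Bisimilarity quotient blocks:
  B0 = {s0, t0}
  B1 = {s1, t1}
  B2 = {s2, t2}
s0 ∈ B0, t0 ∈ B0 → same block
Bisimilar ⇒ trace-equivalent.

YES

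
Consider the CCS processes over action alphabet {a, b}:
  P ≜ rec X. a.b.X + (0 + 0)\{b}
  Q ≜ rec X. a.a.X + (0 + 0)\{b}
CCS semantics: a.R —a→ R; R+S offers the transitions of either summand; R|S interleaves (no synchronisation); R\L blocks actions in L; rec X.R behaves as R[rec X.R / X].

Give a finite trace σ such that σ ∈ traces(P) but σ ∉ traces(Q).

Reachable graph of P (2 states):
  u0 = rec X. a.b.X + (0 + 0)\{b} | -a-> u1
  u1 = b.(rec X. a.b.X + (0 + 0)\{b}) | -b-> u0
Reachable graph of Q (2 states):
  v0 = rec X. a.a.X + (0 + 0)\{b} | -a-> v1
  v1 = a.(rec X. a.a.X + (0 + 0)\{b}) | -a-> v0
Run σ = ⟨ab⟩ on P: start {u0}
  [1] a ⇒ {u1}
  [2] b ⇒ {u0}
  — P admits the full trace.
Run σ = ⟨ab⟩ on Q: start {v0}
  [1] a ⇒ {v1}
  [2] b ⇒ no successor for Q

ab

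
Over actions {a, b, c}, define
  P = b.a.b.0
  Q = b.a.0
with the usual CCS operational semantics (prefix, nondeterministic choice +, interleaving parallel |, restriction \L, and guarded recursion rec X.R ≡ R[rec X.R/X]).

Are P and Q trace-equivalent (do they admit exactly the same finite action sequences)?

LTS(P): 4 reachable states
  p0 = b.a.b.0 has moves —b→ p1
  p1 = a.b.0 has moves —a→ p2
  p2 = b.0 has moves —b→ p3
  p3 = 0 has moves ·
LTS(Q): 3 reachable states
  q0 = b.a.0 has moves —b→ q1
  q1 = a.0 has moves —a→ q2
  q2 = 0 has moves ·
Trace ⟨bab⟩ through P, begin at {p0}:
  step 1 (b): {p1}
  step 2 (a): {p2}
  step 3 (b): {p3}
  — P admits the full trace.
Trace ⟨bab⟩ through Q, begin at {q0}:
  step 1 (b): {q1}
  step 2 (a): {q2}
  step 3 (b): ∅  — Q cannot continue

trace-distinct — witness ⟨bab⟩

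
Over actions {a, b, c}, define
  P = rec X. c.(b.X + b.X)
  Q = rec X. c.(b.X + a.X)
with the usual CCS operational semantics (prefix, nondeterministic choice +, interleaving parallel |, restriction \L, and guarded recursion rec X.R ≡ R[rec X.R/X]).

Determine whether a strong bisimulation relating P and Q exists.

LTS(P): 2 reachable states
  s0 = rec X. c.(b.X + b.X) ⊢ ··c··> s1
  s1 = b.(rec X. c.(b.X + b.X)) + b.(rec X. c.(b.X + b.X)) ⊢ ··b··> s0
LTS(Q): 2 reachable states
  t0 = rec X. c.(b.X + a.X) ⊢ ··c··> t1
  t1 = b.(rec X. c.(b.X + a.X)) + a.(rec X. c.(b.X + a.X)) ⊢ ··a··> t0, ··b··> t0
Partition-refinement fixed point:
  B0 = {s0}
  B1 = {s1}
  B2 = {t0}
  B3 = {t1}
s0 ∈ B0, t0 ∈ B2 → different blocks

not bisimilar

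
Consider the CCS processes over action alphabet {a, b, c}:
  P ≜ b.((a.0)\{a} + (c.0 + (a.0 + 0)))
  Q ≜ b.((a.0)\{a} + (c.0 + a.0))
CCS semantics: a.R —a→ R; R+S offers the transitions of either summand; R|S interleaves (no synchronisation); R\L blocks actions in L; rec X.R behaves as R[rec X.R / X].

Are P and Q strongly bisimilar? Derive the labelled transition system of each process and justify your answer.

LTS(P): 3 reachable states
  p0 = b.((a.0)\{a} + (c.0 + (a.0 + 0))) → ··b··> p1
  p1 = (a.0)\{a} + (c.0 + (a.0 + 0)) → ··a··> p2, ··c··> p2
  p2 = 0 → deadlocked
LTS(Q): 3 reachable states
  q0 = b.((a.0)\{a} + (c.0 + a.0)) → ··b··> q1
  q1 = (a.0)\{a} + (c.0 + a.0) → ··a··> q2, ··c··> q2
  q2 = 0 → deadlocked
Coarsest stable partition (strong bisimilarity classes):
  B0 = {p0, q0}
  B1 = {p1, q1}
  B2 = {p2, q2}
p0 ∈ B0, q0 ∈ B0 → same block

P ~ Q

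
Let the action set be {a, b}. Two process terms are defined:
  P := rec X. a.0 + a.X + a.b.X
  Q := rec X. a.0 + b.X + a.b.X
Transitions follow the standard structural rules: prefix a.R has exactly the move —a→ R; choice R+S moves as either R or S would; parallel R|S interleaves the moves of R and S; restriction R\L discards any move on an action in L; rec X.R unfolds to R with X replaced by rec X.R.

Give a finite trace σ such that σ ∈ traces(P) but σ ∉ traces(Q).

Reachable graph of P (3 states):
  u0 = rec X. a.0 + a.X + a.b.X has moves —a→ u0, —a→ u1, —a→ u2
  u1 = 0 has moves ∅
  u2 = b.(rec X. a.0 + a.X + a.b.X) has moves —b→ u0
Reachable graph of Q (3 states):
  v0 = rec X. a.0 + b.X + a.b.X has moves —a→ v1, —a→ v2, —b→ v0
  v1 = 0 has moves ∅
  v2 = b.(rec X. a.0 + b.X + a.b.X) has moves —b→ v0
Run σ = ⟨aa⟩ on P: start {u0}
  step 1 (a): {u0, u1, u2}
  step 2 (a): {u0, u1, u2}
  — P admits the full trace.
Run σ = ⟨aa⟩ on Q: start {v0}
  step 1 (a): {v1, v2}
  step 2 (a): ∅  — Q cannot continue

aa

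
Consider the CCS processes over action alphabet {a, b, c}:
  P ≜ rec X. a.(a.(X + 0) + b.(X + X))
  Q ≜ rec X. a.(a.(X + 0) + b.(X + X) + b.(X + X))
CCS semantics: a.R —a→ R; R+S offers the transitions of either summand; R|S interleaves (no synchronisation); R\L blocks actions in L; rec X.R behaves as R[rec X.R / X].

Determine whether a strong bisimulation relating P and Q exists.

P's transition system — 4 states:
  u0 = rec X. a.(a.(X + 0) + b.(X + X)) → —a→ u1
  u1 = a.((rec X. a.(a.(X + 0) + b.(X + X))) + 0) + b.((rec X. a.(a.(X + 0) + b.(X + X))) + (rec X. a.(a.(X + 0) + b.(X + X)))) → —a→ u2, —b→ u3
  u2 = (rec X. a.(a.(X + 0) + b.(X + X))) + 0 → —a→ u1
  u3 = (rec X. a.(a.(X + 0) + b.(X + X))) + (rec X. a.(a.(X + 0) + b.(X + X))) → —a→ u1
Q's transition system — 4 states:
  v0 = rec X. a.(a.(X + 0) + b.(X + X) + b.(X + X)) → —a→ v1
  v1 = a.((rec X. a.(a.(X + 0) + b.(X + X) + b.(X + X))) + 0) + b.((rec X. a.(a.(X + 0) + b.(X + X) + b.(X + X))) + (rec X. a.(a.(X + 0) + b.(X + X) + b.(X + X)))) + b.((rec X. a.(a.(X + 0) + b.(X + X) + b.(X + X))) + (rec X. a.(a.(X + 0) + b.(X + X) + b.(X + X)))) → —a→ v2, —b→ v3
  v2 = (rec X. a.(a.(X + 0) + b.(X + X) + b.(X + X))) + 0 → —a→ v1
  v3 = (rec X. a.(a.(X + 0) + b.(X + X) + b.(X + X))) + (rec X. a.(a.(X + 0) + b.(X + X) + b.(X + X))) → —a→ v1
Coarsest stable partition (strong bisimilarity classes):
  B0 = {u0, u2, u3, v0, v2, v3}
  B1 = {u1, v1}
u0 ∈ B0, v0 ∈ B0 → same block

YES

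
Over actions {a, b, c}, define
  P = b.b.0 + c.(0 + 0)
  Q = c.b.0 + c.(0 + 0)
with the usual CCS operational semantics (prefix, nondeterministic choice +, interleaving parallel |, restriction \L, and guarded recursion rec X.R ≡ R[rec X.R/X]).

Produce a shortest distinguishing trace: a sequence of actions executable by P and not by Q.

b

Reachable graph of P (4 states):
  s0 = b.b.0 + c.(0 + 0) | -b-> s1, -c-> s2
  s1 = b.0 | -b-> s3
  s2 = 0 + 0 | (no moves)
  s3 = 0 | (no moves)
Reachable graph of Q (4 states):
  t0 = c.b.0 + c.(0 + 0) | -c-> t1, -c-> t2
  t1 = 0 + 0 | (no moves)
  t2 = b.0 | -b-> t3
  t3 = 0 | (no moves)
Run σ = ⟨b⟩ on P: start {s0}
  [1] b ⇒ {s1}
  — P admits the full trace.
Run σ = ⟨b⟩ on Q: start {t0}
  [1] b ⇒ ∅  — Q cannot continue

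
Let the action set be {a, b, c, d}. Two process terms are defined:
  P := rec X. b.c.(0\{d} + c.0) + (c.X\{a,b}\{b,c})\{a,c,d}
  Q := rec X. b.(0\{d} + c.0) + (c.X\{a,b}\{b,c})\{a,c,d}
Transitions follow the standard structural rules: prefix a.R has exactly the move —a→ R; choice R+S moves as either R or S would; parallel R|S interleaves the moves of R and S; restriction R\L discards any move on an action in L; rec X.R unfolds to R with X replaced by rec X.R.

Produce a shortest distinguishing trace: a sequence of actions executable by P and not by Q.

bcc

LTS(P): 4 reachable states
  p0 = rec X. b.c.(0\{d} + c.0) + (c.X\{a,b}\{b,c})\{a,c,d} → -b-> p1
  p1 = c.(0\{d} + c.0) → -c-> p2
  p2 = 0\{d} + c.0 → -c-> p3
  p3 = 0 → deadlocked
LTS(Q): 3 reachable states
  q0 = rec X. b.(0\{d} + c.0) + (c.X\{a,b}\{b,c})\{a,c,d} → -b-> q1
  q1 = 0\{d} + c.0 → -c-> q2
  q2 = 0 → deadlocked
Run σ = ⟨bcc⟩ on P: start {p0}
  [1] b ⇒ {p1}
  [2] c ⇒ {p2}
  [3] c ⇒ {p3}
  ✓ P
Run σ = ⟨bcc⟩ on Q: start {q0}
  [1] b ⇒ {q1}
  [2] c ⇒ {q2}
  [3] c ⇒ ∅  — Q cannot continue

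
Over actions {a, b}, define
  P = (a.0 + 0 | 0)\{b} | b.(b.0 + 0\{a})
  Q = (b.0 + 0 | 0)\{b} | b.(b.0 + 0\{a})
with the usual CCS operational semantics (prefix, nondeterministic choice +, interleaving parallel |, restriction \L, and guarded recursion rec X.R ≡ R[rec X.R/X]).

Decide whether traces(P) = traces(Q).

trace-distinct — witness ⟨a⟩

Reachable graph of P (6 states):
  m0 = (a.0 + 0 | 0)\{b} | b.(b.0 + 0\{a}) → —a→ m1, —b→ m2
  m1 = 0\{b} | b.(b.0 + 0\{a}) → —b→ m3
  m2 = (a.0 + 0 | 0)\{b} | (b.0 + 0\{a}) → —a→ m3, —b→ m4
  m3 = 0\{b} | (b.0 + 0\{a}) → —b→ m5
  m4 = (a.0 + 0 | 0)\{b} | 0 → —a→ m5
  m5 = 0\{b} | 0 → (no moves)
Reachable graph of Q (3 states):
  n0 = (b.0 + 0 | 0)\{b} | b.(b.0 + 0\{a}) → —b→ n1
  n1 = (b.0 + 0 | 0)\{b} | (b.0 + 0\{a}) → —b→ n2
  n2 = (b.0 + 0 | 0)\{b} | 0 → (no moves)
Executing a from P (initial set {m0}):
  [1] a ⇒ {m1}
  — P admits the full trace.
Executing a from Q (initial set {n0}):
  [1] a ⇒ no successor for Q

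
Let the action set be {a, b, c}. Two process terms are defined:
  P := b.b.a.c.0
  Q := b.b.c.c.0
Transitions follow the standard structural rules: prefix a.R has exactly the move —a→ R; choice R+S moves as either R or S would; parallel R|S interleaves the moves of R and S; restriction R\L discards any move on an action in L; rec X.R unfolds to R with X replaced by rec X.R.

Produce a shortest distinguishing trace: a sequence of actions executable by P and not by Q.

bba

Reachable graph of P (5 states):
  p0 = b.b.a.c.0 → —b→ p1
  p1 = b.a.c.0 → —b→ p2
  p2 = a.c.0 → —a→ p3
  p3 = c.0 → —c→ p4
  p4 = 0 → (no moves)
Reachable graph of Q (5 states):
  q0 = b.b.c.c.0 → —b→ q1
  q1 = b.c.c.0 → —b→ q2
  q2 = c.c.0 → —c→ q3
  q3 = c.0 → —c→ q4
  q4 = 0 → (no moves)
Trace ⟨bba⟩ through P, begin at {p0}:
  step 1 (b): {p1}
  step 2 (b): {p2}
  step 3 (a): {p3}
  — P admits the full trace.
Trace ⟨bba⟩ through Q, begin at {q0}:
  step 1 (b): {q1}
  step 2 (b): {q2}
  step 3 (a): ∅  — Q cannot continue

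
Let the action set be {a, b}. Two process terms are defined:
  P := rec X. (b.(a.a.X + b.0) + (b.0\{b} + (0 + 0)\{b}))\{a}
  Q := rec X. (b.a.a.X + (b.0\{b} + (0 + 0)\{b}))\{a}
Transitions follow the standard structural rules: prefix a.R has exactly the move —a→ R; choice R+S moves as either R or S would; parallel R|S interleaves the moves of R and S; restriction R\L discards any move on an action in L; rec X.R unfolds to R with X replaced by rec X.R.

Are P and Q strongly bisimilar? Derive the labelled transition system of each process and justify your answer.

LTS(P): 4 reachable states
  u0 = rec X. (b.(a.a.X + b.0) + (b.0\{b} + (0 + 0)\{b}))\{a} :: -b-> u1, -b-> u2
  u1 = (a.a.(rec X. (b.(a.a.X + b.0) + (b.0\{b} + (0 + 0)\{b}))\{a}) + b.0)\{a} :: -b-> u3
  u2 = 0\{b}\{a} :: ∅
  u3 = 0\{a} :: ∅
LTS(Q): 3 reachable states
  v0 = rec X. (b.a.a.X + (b.0\{b} + (0 + 0)\{b}))\{a} :: -b-> v1, -b-> v2
  v1 = (a.a.(rec X. (b.a.a.X + (b.0\{b} + (0 + 0)\{b}))\{a}))\{a} :: ∅
  v2 = 0\{b}\{a} :: ∅
Coarsest stable partition (strong bisimilarity classes):
  B0 = {u0}
  B1 = {u2, u3, v1, v2}
  B2 = {u1, v0}
u0 ∈ B0, v0 ∈ B2 → different blocks

NO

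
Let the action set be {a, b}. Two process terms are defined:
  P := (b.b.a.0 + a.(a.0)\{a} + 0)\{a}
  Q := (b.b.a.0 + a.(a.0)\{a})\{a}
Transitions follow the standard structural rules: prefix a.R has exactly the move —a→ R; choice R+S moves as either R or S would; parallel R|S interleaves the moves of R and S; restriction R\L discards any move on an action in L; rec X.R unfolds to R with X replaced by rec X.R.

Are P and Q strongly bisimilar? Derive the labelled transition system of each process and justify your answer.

P ~ Q

Reachable graph of P (3 states):
  u0 = (b.b.a.0 + a.(a.0)\{a} + 0)\{a} | --b--▸ u1
  u1 = (b.a.0)\{a} | --b--▸ u2
  u2 = (a.0)\{a} | ∅
Reachable graph of Q (3 states):
  v0 = (b.b.a.0 + a.(a.0)\{a})\{a} | --b--▸ v1
  v1 = (b.a.0)\{a} | --b--▸ v2
  v2 = (a.0)\{a} | ∅
Partition-refinement fixed point:
  B0 = {u0, v0}
  B1 = {u1, v1}
  B2 = {u2, v2}
u0 ∈ B0, v0 ∈ B0 → same block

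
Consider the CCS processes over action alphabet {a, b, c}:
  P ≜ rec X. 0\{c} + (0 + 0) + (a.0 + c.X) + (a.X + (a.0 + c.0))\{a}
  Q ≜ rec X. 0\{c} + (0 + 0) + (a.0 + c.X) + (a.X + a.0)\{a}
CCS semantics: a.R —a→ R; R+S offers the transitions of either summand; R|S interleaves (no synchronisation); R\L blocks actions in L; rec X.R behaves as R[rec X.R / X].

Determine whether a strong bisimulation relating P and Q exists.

Reachable graph of P (3 states):
  p0 = rec X. 0\{c} + (0 + 0) + (a.0 + c.X) + (a.X + (a.0 + c.0))\{a} :: —a→ p1, —c→ p0, —c→ p2
  p1 = 0 :: deadlocked
  p2 = 0\{a} :: deadlocked
Reachable graph of Q (2 states):
  q0 = rec X. 0\{c} + (0 + 0) + (a.0 + c.X) + (a.X + a.0)\{a} :: —a→ q1, —c→ q0
  q1 = 0 :: deadlocked
Bisimilarity quotient blocks:
  B0 = {p0}
  B1 = {p1, p2, q1}
  B2 = {q0}
p0 ∈ B0, q0 ∈ B2 → different blocks

NO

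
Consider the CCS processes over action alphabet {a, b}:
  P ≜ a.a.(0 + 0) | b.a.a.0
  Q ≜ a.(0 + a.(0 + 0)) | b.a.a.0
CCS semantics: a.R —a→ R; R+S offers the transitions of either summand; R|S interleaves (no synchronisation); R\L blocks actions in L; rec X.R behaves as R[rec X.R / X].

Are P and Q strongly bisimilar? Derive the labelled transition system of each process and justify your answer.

Reachable graph of P (12 states):
  p0 = a.a.(0 + 0) | b.a.a.0 :: =a=> p1, =b=> p2
  p1 = a.(0 + 0) | b.a.a.0 :: =a=> p3, =b=> p4
  p2 = a.a.(0 + 0) | a.a.0 :: =a=> p4, =a=> p5
  p3 = (0 + 0) | b.a.a.0 :: =b=> p6
  p4 = a.(0 + 0) | a.a.0 :: =a=> p6, =a=> p7
  p5 = a.a.(0 + 0) | a.0 :: =a=> p7, =a=> p8
  p6 = (0 + 0) | a.a.0 :: =a=> p9
  p7 = a.(0 + 0) | a.0 :: =a=> p10, =a=> p9
  p8 = a.a.(0 + 0) | 0 :: =a=> p10
  p9 = (0 + 0) | a.0 :: =a=> p11
  p10 = a.(0 + 0) | 0 :: =a=> p11
  p11 = (0 + 0) | 0 :: (no moves)
Reachable graph of Q (12 states):
  q0 = a.(0 + a.(0 + 0)) | b.a.a.0 :: =a=> q1, =b=> q2
  q1 = (0 + a.(0 + 0)) | b.a.a.0 :: =a=> q3, =b=> q4
  q2 = a.(0 + a.(0 + 0)) | a.a.0 :: =a=> q4, =a=> q5
  q3 = (0 + 0) | b.a.a.0 :: =b=> q6
  q4 = (0 + a.(0 + 0)) | a.a.0 :: =a=> q6, =a=> q7
  q5 = a.(0 + a.(0 + 0)) | a.0 :: =a=> q7, =a=> q8
  q6 = (0 + 0) | a.a.0 :: =a=> q9
  q7 = (0 + a.(0 + 0)) | a.0 :: =a=> q10, =a=> q9
  q8 = a.(0 + a.(0 + 0)) | 0 :: =a=> q10
  q9 = (0 + 0) | a.0 :: =a=> q11
  q10 = (0 + a.(0 + 0)) | 0 :: =a=> q11
  q11 = (0 + 0) | 0 :: (no moves)
Bisimilarity quotient blocks:
  B0 = {p0, q0}
  B1 = {p2, q2}
  B2 = {p4, p5, q4, q5}
  B3 = {p6, p7, p8, q6, q7, q8}
  B4 = {p10, p9, q10, q9}
  B5 = {p11, q11}
  B6 = {p1, q1}
  B7 = {p3, q3}
p0 ∈ B0, q0 ∈ B0 → same block

P ~ Q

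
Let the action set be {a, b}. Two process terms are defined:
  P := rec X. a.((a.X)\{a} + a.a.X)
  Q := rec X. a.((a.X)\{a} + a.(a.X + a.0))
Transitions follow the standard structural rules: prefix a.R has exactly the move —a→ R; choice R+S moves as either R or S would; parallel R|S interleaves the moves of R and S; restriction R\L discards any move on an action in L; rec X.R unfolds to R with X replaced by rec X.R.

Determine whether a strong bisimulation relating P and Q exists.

P ≁ Q

Reachable graph of P (3 states):
  m0 = rec X. a.((a.X)\{a} + a.a.X) has moves =a=> m1
  m1 = (a.(rec X. a.((a.X)\{a} + a.a.X)))\{a} + a.a.(rec X. a.((a.X)\{a} + a.a.X)) has moves =a=> m2
  m2 = a.(rec X. a.((a.X)\{a} + a.a.X)) has moves =a=> m0
Reachable graph of Q (4 states):
  n0 = rec X. a.((a.X)\{a} + a.(a.X + a.0)) has moves =a=> n1
  n1 = (a.(rec X. a.((a.X)\{a} + a.(a.X + a.0))))\{a} + a.(a.(rec X. a.((a.X)\{a} + a.(a.X + a.0))) + a.0) has moves =a=> n2
  n2 = a.(rec X. a.((a.X)\{a} + a.(a.X + a.0))) + a.0 has moves =a=> n0, =a=> n3
  n3 = 0 has moves deadlocked
Bisimilarity quotient blocks:
  B0 = {m0, m1, m2}
  B1 = {n0}
  B2 = {n1}
  B3 = {n2}
  B4 = {n3}
m0 ∈ B0, n0 ∈ B1 → different blocks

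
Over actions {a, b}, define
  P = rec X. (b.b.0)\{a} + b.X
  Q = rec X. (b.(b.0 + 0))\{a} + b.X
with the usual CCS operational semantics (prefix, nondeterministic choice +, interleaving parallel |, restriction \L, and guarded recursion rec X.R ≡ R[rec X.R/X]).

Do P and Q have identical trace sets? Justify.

P's transition system — 3 states:
  u0 = rec X. (b.b.0)\{a} + b.X :: —b→ u0, —b→ u1
  u1 = (b.0)\{a} :: —b→ u2
  u2 = 0\{a} :: ·
Q's transition system — 3 states:
  v0 = rec X. (b.(b.0 + 0))\{a} + b.X :: —b→ v0, —b→ v1
  v1 = (b.0 + 0)\{a} :: —b→ v2
  v2 = 0\{a} :: ·
Bisimilarity quotient blocks:
  B0 = {u0, v0}
  B1 = {u1, v1}
  B2 = {u2, v2}
u0 ∈ B0, v0 ∈ B0 → same block
Bisimilar ⇒ trace-equivalent.

traces(P) = traces(Q)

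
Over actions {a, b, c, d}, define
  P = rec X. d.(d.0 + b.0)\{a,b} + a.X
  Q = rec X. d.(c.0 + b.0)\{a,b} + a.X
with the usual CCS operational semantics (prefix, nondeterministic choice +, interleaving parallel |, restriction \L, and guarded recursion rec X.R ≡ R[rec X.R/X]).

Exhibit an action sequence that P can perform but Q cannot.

LTS(P): 3 reachable states
  p0 = rec X. d.(d.0 + b.0)\{a,b} + a.X :: --a--▸ p0, --d--▸ p1
  p1 = (d.0 + b.0)\{a,b} :: --d--▸ p2
  p2 = 0\{a,b} :: deadlocked
LTS(Q): 3 reachable states
  q0 = rec X. d.(c.0 + b.0)\{a,b} + a.X :: --a--▸ q0, --d--▸ q1
  q1 = (c.0 + b.0)\{a,b} :: --c--▸ q2
  q2 = 0\{a,b} :: deadlocked
Executing dd from P (initial set {p0}):
  after d @ step 1: {p1}
  after d @ step 2: {p2}
  ✓ P
Executing dd from Q (initial set {q0}):
  after d @ step 1: {q1}
  after d @ step 2: ∅  — Q cannot continue

dd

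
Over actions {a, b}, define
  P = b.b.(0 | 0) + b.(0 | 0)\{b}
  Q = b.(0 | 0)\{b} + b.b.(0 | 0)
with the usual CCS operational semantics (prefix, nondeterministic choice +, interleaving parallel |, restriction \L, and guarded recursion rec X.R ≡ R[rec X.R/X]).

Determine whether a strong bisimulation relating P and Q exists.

Reachable graph of P (4 states):
  u0 = b.b.(0 | 0) + b.(0 | 0)\{b} has moves --b--▸ u1, --b--▸ u2
  u1 = (0 | 0)\{b} has moves ∅
  u2 = b.(0 | 0) has moves --b--▸ u3
  u3 = 0 | 0 has moves ∅
Reachable graph of Q (4 states):
  v0 = b.(0 | 0)\{b} + b.b.(0 | 0) has moves --b--▸ v1, --b--▸ v2
  v1 = (0 | 0)\{b} has moves ∅
  v2 = b.(0 | 0) has moves --b--▸ v3
  v3 = 0 | 0 has moves ∅
Bisimilarity quotient blocks:
  B0 = {u0, v0}
  B1 = {u1, u3, v1, v3}
  B2 = {u2, v2}
u0 ∈ B0, v0 ∈ B0 → same block

YES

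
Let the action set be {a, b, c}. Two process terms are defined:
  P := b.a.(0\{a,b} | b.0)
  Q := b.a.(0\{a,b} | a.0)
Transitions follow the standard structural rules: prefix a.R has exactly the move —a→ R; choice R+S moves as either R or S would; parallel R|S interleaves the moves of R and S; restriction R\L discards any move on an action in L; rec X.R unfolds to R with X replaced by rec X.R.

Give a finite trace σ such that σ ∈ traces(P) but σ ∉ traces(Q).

P's transition system — 4 states:
  m0 = b.a.(0\{a,b} | b.0) has moves =b=> m1
  m1 = a.(0\{a,b} | b.0) has moves =a=> m2
  m2 = 0\{a,b} | b.0 has moves =b=> m3
  m3 = 0\{a,b} | 0 has moves deadlocked
Q's transition system — 4 states:
  n0 = b.a.(0\{a,b} | a.0) has moves =b=> n1
  n1 = a.(0\{a,b} | a.0) has moves =a=> n2
  n2 = 0\{a,b} | a.0 has moves =a=> n3
  n3 = 0\{a,b} | 0 has moves deadlocked
Trace ⟨bab⟩ through P, begin at {m0}:
  step 1 (b): {m1}
  step 2 (a): {m2}
  step 3 (b): {m3}
  P completes σ.
Trace ⟨bab⟩ through Q, begin at {n0}:
  step 1 (b): {n1}
  step 2 (a): {n2}
  step 3 (b): no successor for Q

bab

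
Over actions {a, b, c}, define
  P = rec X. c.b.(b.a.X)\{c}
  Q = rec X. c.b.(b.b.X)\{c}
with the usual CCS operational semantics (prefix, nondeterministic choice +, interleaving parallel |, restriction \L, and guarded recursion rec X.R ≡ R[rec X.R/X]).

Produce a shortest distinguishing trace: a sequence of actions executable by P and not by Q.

cbba

P's transition system — 5 states:
  u0 = rec X. c.b.(b.a.X)\{c} → -c-> u1
  u1 = b.(b.a.(rec X. c.b.(b.a.X)\{c}))\{c} → -b-> u2
  u2 = (b.a.(rec X. c.b.(b.a.X)\{c}))\{c} → -b-> u3
  u3 = (a.(rec X. c.b.(b.a.X)\{c}))\{c} → -a-> u4
  u4 = (rec X. c.b.(b.a.X)\{c})\{c} → stopped
Q's transition system — 5 states:
  v0 = rec X. c.b.(b.b.X)\{c} → -c-> v1
  v1 = b.(b.b.(rec X. c.b.(b.b.X)\{c}))\{c} → -b-> v2
  v2 = (b.b.(rec X. c.b.(b.b.X)\{c}))\{c} → -b-> v3
  v3 = (b.(rec X. c.b.(b.b.X)\{c}))\{c} → -b-> v4
  v4 = (rec X. c.b.(b.b.X)\{c})\{c} → stopped
Executing cbba from P (initial set {u0}):
  after c @ step 1: {u1}
  after b @ step 2: {u2}
  after b @ step 3: {u3}
  after a @ step 4: {u4}
  P completes σ.
Executing cbba from Q (initial set {v0}):
  after c @ step 1: {v1}
  after b @ step 2: {v2}
  after b @ step 3: {v3}
  after a @ step 4: ∅  — Q cannot continue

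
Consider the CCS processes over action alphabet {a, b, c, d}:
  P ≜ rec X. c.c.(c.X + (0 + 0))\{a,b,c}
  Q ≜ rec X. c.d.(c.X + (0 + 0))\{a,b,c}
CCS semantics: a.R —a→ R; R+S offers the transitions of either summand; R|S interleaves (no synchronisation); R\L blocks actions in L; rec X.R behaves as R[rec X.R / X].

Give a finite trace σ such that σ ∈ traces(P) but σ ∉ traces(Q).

cc

LTS(P): 3 reachable states
  u0 = rec X. c.c.(c.X + (0 + 0))\{a,b,c} ⊢ ··c··> u1
  u1 = c.(c.(rec X. c.c.(c.X + (0 + 0))\{a,b,c}) + (0 + 0))\{a,b,c} ⊢ ··c··> u2
  u2 = (c.(rec X. c.c.(c.X + (0 + 0))\{a,b,c}) + (0 + 0))\{a,b,c} ⊢ (no moves)
LTS(Q): 3 reachable states
  v0 = rec X. c.d.(c.X + (0 + 0))\{a,b,c} ⊢ ··c··> v1
  v1 = d.(c.(rec X. c.d.(c.X + (0 + 0))\{a,b,c}) + (0 + 0))\{a,b,c} ⊢ ··d··> v2
  v2 = (c.(rec X. c.d.(c.X + (0 + 0))\{a,b,c}) + (0 + 0))\{a,b,c} ⊢ (no moves)
Run σ = ⟨cc⟩ on P: start {u0}
  after c @ step 1: {u1}
  after c @ step 2: {u2}
  — P admits the full trace.
Run σ = ⟨cc⟩ on Q: start {v0}
  after c @ step 1: {v1}
  after c @ step 2: ∅ (Q stuck)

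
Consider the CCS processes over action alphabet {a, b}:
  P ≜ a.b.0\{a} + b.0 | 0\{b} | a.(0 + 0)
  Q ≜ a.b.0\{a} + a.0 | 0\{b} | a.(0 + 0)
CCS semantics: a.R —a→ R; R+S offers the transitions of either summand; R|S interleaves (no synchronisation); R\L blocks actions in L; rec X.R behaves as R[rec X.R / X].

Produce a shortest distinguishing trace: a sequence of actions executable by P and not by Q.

b

Reachable graph of P (6 states):
  m0 = a.b.0\{a} + b.0 | 0\{b} | a.(0 + 0) :: -a-> m1, -a-> m2, -b-> m3
  m1 = b.0 | 0\{b} | (0 + 0) :: -b-> m4
  m2 = b.0\{a} :: -b-> m5
  m3 = 0 | 0\{b} | a.(0 + 0) :: -a-> m4
  m4 = 0 | 0\{b} | (0 + 0) :: deadlocked
  m5 = 0\{a} :: deadlocked
Reachable graph of Q (6 states):
  n0 = a.b.0\{a} + a.0 | 0\{b} | a.(0 + 0) :: -a-> n1, -a-> n2, -a-> n3
  n1 = 0 | 0\{b} | a.(0 + 0) :: -a-> n4
  n2 = a.0 | 0\{b} | (0 + 0) :: -a-> n4
  n3 = b.0\{a} :: -b-> n5
  n4 = 0 | 0\{b} | (0 + 0) :: deadlocked
  n5 = 0\{a} :: deadlocked
Executing b from P (initial set {m0}):
  [1] b ⇒ {m3}
  — P admits the full trace.
Executing b from Q (initial set {n0}):
  [1] b ⇒ no successor for Q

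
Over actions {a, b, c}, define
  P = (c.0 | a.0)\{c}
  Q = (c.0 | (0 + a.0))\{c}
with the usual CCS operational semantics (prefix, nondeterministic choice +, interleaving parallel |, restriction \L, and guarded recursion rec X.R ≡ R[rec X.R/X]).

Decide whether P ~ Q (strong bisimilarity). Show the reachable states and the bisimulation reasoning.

YES

Reachable graph of P (2 states):
  p0 = (c.0 | a.0)\{c} | -a-> p1
  p1 = (c.0 | 0)\{c} | deadlocked
Reachable graph of Q (2 states):
  q0 = (c.0 | (0 + a.0))\{c} | -a-> q1
  q1 = (c.0 | 0)\{c} | deadlocked
Bisimilarity quotient blocks:
  B0 = {p0, q0}
  B1 = {p1, q1}
p0 ∈ B0, q0 ∈ B0 → same block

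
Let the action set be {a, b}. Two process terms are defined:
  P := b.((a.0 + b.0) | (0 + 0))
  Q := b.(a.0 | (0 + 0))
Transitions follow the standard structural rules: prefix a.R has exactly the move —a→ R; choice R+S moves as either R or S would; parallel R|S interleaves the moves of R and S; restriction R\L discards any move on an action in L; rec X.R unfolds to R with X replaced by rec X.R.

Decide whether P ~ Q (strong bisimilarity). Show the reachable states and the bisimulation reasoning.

not bisimilar

LTS(P): 3 reachable states
  u0 = b.((a.0 + b.0) | (0 + 0)) → =b=> u1
  u1 = (a.0 + b.0) | (0 + 0) → =a=> u2, =b=> u2
  u2 = 0 | (0 + 0) → (no moves)
LTS(Q): 3 reachable states
  v0 = b.(a.0 | (0 + 0)) → =b=> v1
  v1 = a.0 | (0 + 0) → =a=> v2
  v2 = 0 | (0 + 0) → (no moves)
Coarsest stable partition (strong bisimilarity classes):
  B0 = {u0}
  B1 = {u1}
  B2 = {u2, v2}
  B3 = {v0}
  B4 = {v1}
u0 ∈ B0, v0 ∈ B3 → different blocks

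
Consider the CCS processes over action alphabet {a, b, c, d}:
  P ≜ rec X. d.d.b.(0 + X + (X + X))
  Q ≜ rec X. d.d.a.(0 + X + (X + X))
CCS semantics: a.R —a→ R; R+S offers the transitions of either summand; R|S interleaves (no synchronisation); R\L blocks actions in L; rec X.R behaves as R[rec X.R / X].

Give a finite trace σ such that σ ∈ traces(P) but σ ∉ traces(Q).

ddb

Reachable graph of P (4 states):
  m0 = rec X. d.d.b.(0 + X + (X + X)) has moves ··d··> m1
  m1 = d.b.(0 + (rec X. d.d.b.(0 + X + (X + X))) + ((rec X. d.d.b.(0 + X + (X + X))) + (rec X. d.d.b.(0 + X + (X + X))))) has moves ··d··> m2
  m2 = b.(0 + (rec X. d.d.b.(0 + X + (X + X))) + ((rec X. d.d.b.(0 + X + (X + X))) + (rec X. d.d.b.(0 + X + (X + X))))) has moves ··b··> m3
  m3 = 0 + (rec X. d.d.b.(0 + X + (X + X))) + ((rec X. d.d.b.(0 + X + (X + X))) + (rec X. d.d.b.(0 + X + (X + X)))) has moves ··d··> m1
Reachable graph of Q (4 states):
  n0 = rec X. d.d.a.(0 + X + (X + X)) has moves ··d··> n1
  n1 = d.a.(0 + (rec X. d.d.a.(0 + X + (X + X))) + ((rec X. d.d.a.(0 + X + (X + X))) + (rec X. d.d.a.(0 + X + (X + X))))) has moves ··d··> n2
  n2 = a.(0 + (rec X. d.d.a.(0 + X + (X + X))) + ((rec X. d.d.a.(0 + X + (X + X))) + (rec X. d.d.a.(0 + X + (X + X))))) has moves ··a··> n3
  n3 = 0 + (rec X. d.d.a.(0 + X + (X + X))) + ((rec X. d.d.a.(0 + X + (X + X))) + (rec X. d.d.a.(0 + X + (X + X)))) has moves ··d··> n1
Executing ddb from P (initial set {m0}):
  [1] d ⇒ {m1}
  [2] d ⇒ {m2}
  [3] b ⇒ {m3}
  — P admits the full trace.
Executing ddb from Q (initial set {n0}):
  [1] d ⇒ {n1}
  [2] d ⇒ {n2}
  [3] b ⇒ no successor for Q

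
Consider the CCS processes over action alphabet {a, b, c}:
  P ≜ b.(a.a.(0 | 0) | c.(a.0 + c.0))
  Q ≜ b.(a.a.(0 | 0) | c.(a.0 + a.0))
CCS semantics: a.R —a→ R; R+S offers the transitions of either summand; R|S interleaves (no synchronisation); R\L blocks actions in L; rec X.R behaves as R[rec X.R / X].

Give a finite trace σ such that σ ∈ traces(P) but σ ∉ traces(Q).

bcc

P's transition system — 10 states:
  s0 = b.(a.a.(0 | 0) | c.(a.0 + c.0)) :: =b=> s1
  s1 = a.a.(0 | 0) | c.(a.0 + c.0) :: =a=> s2, =c=> s3
  s2 = a.(0 | 0) | c.(a.0 + c.0) :: =a=> s4, =c=> s5
  s3 = a.a.(0 | 0) | (a.0 + c.0) :: =a=> s5, =a=> s6, =c=> s6
  s4 = 0 | 0 | c.(a.0 + c.0) :: =c=> s7
  s5 = a.(0 | 0) | (a.0 + c.0) :: =a=> s7, =a=> s8, =c=> s8
  s6 = a.a.(0 | 0) | 0 :: =a=> s8
  s7 = 0 | 0 | (a.0 + c.0) :: =a=> s9, =c=> s9
  s8 = a.(0 | 0) | 0 :: =a=> s9
  s9 = 0 | 0 | 0 :: (no moves)
Q's transition system — 10 states:
  t0 = b.(a.a.(0 | 0) | c.(a.0 + a.0)) :: =b=> t1
  t1 = a.a.(0 | 0) | c.(a.0 + a.0) :: =a=> t2, =c=> t3
  t2 = a.(0 | 0) | c.(a.0 + a.0) :: =a=> t4, =c=> t5
  t3 = a.a.(0 | 0) | (a.0 + a.0) :: =a=> t5, =a=> t6
  t4 = 0 | 0 | c.(a.0 + a.0) :: =c=> t7
  t5 = a.(0 | 0) | (a.0 + a.0) :: =a=> t7, =a=> t8
  t6 = a.a.(0 | 0) | 0 :: =a=> t8
  t7 = 0 | 0 | (a.0 + a.0) :: =a=> t9
  t8 = a.(0 | 0) | 0 :: =a=> t9
  t9 = 0 | 0 | 0 :: (no moves)
Executing bcc from P (initial set {s0}):
  step 1 (b): {s1}
  step 2 (c): {s3}
  step 3 (c): {s6}
  — P admits the full trace.
Executing bcc from Q (initial set {t0}):
  step 1 (b): {t1}
  step 2 (c): {t3}
  step 3 (c): no successor for Q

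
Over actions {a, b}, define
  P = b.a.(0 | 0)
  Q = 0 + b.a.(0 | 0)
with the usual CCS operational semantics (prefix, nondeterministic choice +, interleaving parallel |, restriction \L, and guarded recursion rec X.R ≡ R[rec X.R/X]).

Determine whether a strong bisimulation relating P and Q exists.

P's transition system — 3 states:
  s0 = b.a.(0 | 0) ⊢ -b-> s1
  s1 = a.(0 | 0) ⊢ -a-> s2
  s2 = 0 | 0 ⊢ ·
Q's transition system — 3 states:
  t0 = 0 + b.a.(0 | 0) ⊢ -b-> t1
  t1 = a.(0 | 0) ⊢ -a-> t2
  t2 = 0 | 0 ⊢ ·
Bisimilarity quotient blocks:
  B0 = {s0, t0}
  B1 = {s1, t1}
  B2 = {s2, t2}
s0 ∈ B0, t0 ∈ B0 → same block

YES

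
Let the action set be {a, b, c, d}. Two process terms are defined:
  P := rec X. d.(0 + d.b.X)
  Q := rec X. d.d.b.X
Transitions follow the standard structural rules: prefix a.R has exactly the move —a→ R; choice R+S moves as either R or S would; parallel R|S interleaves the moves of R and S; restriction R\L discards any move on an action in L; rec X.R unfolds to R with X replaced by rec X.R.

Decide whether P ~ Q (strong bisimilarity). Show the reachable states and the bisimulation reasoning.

P ~ Q

LTS(P): 3 reachable states
  p0 = rec X. d.(0 + d.b.X) has moves ··d··> p1
  p1 = 0 + d.b.(rec X. d.(0 + d.b.X)) has moves ··d··> p2
  p2 = b.(rec X. d.(0 + d.b.X)) has moves ··b··> p0
LTS(Q): 3 reachable states
  q0 = rec X. d.d.b.X has moves ··d··> q1
  q1 = d.b.(rec X. d.d.b.X) has moves ··d··> q2
  q2 = b.(rec X. d.d.b.X) has moves ··b··> q0
Coarsest stable partition (strong bisimilarity classes):
  B0 = {p0, q0}
  B1 = {p1, q1}
  B2 = {p2, q2}
p0 ∈ B0, q0 ∈ B0 → same block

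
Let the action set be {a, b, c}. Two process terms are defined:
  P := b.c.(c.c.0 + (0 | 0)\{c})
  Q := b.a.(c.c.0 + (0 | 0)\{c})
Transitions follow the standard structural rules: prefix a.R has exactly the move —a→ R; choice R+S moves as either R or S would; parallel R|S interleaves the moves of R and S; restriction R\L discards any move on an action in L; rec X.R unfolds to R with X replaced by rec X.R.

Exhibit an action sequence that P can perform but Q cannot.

P's transition system — 5 states:
  m0 = b.c.(c.c.0 + (0 | 0)\{c}) ⊢ -b-> m1
  m1 = c.(c.c.0 + (0 | 0)\{c}) ⊢ -c-> m2
  m2 = c.c.0 + (0 | 0)\{c} ⊢ -c-> m3
  m3 = c.0 ⊢ -c-> m4
  m4 = 0 ⊢ ∅
Q's transition system — 5 states:
  n0 = b.a.(c.c.0 + (0 | 0)\{c}) ⊢ -b-> n1
  n1 = a.(c.c.0 + (0 | 0)\{c}) ⊢ -a-> n2
  n2 = c.c.0 + (0 | 0)\{c} ⊢ -c-> n3
  n3 = c.0 ⊢ -c-> n4
  n4 = 0 ⊢ ∅
Run σ = ⟨bc⟩ on P: start {m0}
  [1] b ⇒ {m1}
  [2] c ⇒ {m2}
  ✓ P
Run σ = ⟨bc⟩ on Q: start {n0}
  [1] b ⇒ {n1}
  [2] c ⇒ ∅ (Q stuck)

bc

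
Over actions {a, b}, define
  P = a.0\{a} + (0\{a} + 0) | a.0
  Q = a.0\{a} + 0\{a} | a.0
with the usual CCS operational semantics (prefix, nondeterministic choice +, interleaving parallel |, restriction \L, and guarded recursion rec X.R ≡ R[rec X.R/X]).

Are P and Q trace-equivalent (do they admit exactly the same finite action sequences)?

YES

LTS(P): 3 reachable states
  u0 = a.0\{a} + (0\{a} + 0) | a.0 → -a-> u1, -a-> u2
  u1 = (0\{a} + 0) | 0 → deadlocked
  u2 = 0\{a} → deadlocked
LTS(Q): 3 reachable states
  v0 = a.0\{a} + 0\{a} | a.0 → -a-> v1, -a-> v2
  v1 = 0\{a} → deadlocked
  v2 = 0\{a} | 0 → deadlocked
Bisimilarity quotient blocks:
  B0 = {u0, v0}
  B1 = {u1, u2, v1, v2}
u0 ∈ B0, v0 ∈ B0 → same block
Bisimilar ⇒ trace-equivalent.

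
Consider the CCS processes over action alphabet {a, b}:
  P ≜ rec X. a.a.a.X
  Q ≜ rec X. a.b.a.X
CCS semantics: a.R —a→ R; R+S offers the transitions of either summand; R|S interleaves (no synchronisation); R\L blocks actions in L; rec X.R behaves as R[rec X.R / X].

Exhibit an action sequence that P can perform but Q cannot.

LTS(P): 3 reachable states
  s0 = rec X. a.a.a.X | —a→ s1
  s1 = a.a.(rec X. a.a.a.X) | —a→ s2
  s2 = a.(rec X. a.a.a.X) | —a→ s0
LTS(Q): 3 reachable states
  t0 = rec X. a.b.a.X | —a→ t1
  t1 = b.a.(rec X. a.b.a.X) | —b→ t2
  t2 = a.(rec X. a.b.a.X) | —a→ t0
Executing aa from P (initial set {s0}):
  after a @ step 1: {s1}
  after a @ step 2: {s2}
  ✓ P
Executing aa from Q (initial set {t0}):
  after a @ step 1: {t1}
  after a @ step 2: ∅ (Q stuck)

aa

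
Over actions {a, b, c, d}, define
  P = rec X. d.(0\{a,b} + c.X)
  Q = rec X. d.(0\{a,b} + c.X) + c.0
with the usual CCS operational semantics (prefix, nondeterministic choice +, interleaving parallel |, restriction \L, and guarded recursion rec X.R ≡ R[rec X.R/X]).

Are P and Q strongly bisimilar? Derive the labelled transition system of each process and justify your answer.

not bisimilar

Reachable graph of P (2 states):
  m0 = rec X. d.(0\{a,b} + c.X) → =d=> m1
  m1 = 0\{a,b} + c.(rec X. d.(0\{a,b} + c.X)) → =c=> m0
Reachable graph of Q (3 states):
  n0 = rec X. d.(0\{a,b} + c.X) + c.0 → =c=> n1, =d=> n2
  n1 = 0 → ∅
  n2 = 0\{a,b} + c.(rec X. d.(0\{a,b} + c.X) + c.0) → =c=> n0
Partition-refinement fixed point:
  B0 = {m0}
  B1 = {m1}
  B2 = {n0}
  B3 = {n1}
  B4 = {n2}
m0 ∈ B0, n0 ∈ B2 → different blocks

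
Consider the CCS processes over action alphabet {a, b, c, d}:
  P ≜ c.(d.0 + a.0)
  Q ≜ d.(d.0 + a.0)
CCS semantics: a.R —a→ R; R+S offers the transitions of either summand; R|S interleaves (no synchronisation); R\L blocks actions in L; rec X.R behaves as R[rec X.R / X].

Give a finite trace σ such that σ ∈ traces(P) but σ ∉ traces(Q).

c

P's transition system — 3 states:
  m0 = c.(d.0 + a.0) → =c=> m1
  m1 = d.0 + a.0 → =a=> m2, =d=> m2
  m2 = 0 → ∅
Q's transition system — 3 states:
  n0 = d.(d.0 + a.0) → =d=> n1
  n1 = d.0 + a.0 → =a=> n2, =d=> n2
  n2 = 0 → ∅
Trace ⟨c⟩ through P, begin at {m0}:
  step 1 (c): {m1}
  — P admits the full trace.
Trace ⟨c⟩ through Q, begin at {n0}:
  step 1 (c): ∅ (Q stuck)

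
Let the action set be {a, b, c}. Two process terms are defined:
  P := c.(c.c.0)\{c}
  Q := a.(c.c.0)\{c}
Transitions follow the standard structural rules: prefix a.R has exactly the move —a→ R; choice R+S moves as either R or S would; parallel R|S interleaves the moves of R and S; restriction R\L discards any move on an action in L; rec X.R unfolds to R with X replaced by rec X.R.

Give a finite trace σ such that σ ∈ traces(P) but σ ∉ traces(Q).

LTS(P): 2 reachable states
  m0 = c.(c.c.0)\{c} ⊢ —c→ m1
  m1 = (c.c.0)\{c} ⊢ deadlocked
LTS(Q): 2 reachable states
  n0 = a.(c.c.0)\{c} ⊢ —a→ n1
  n1 = (c.c.0)\{c} ⊢ deadlocked
Executing c from P (initial set {m0}):
  [1] c ⇒ {m1}
  P completes σ.
Executing c from Q (initial set {n0}):
  [1] c ⇒ no successor for Q

c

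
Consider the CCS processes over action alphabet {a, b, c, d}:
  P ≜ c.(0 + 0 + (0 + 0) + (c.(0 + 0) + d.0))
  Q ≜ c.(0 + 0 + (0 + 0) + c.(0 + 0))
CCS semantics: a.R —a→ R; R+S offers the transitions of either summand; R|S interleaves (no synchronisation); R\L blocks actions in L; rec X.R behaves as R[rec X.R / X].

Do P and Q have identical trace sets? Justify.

P's transition system — 4 states:
  s0 = c.(0 + 0 + (0 + 0) + (c.(0 + 0) + d.0)) → =c=> s1
  s1 = 0 + 0 + (0 + 0) + (c.(0 + 0) + d.0) → =c=> s2, =d=> s3
  s2 = 0 + 0 → ∅
  s3 = 0 → ∅
Q's transition system — 3 states:
  t0 = c.(0 + 0 + (0 + 0) + c.(0 + 0)) → =c=> t1
  t1 = 0 + 0 + (0 + 0) + c.(0 + 0) → =c=> t2
  t2 = 0 + 0 → ∅
Run σ = ⟨cd⟩ on P: start {s0}
  after c @ step 1: {s1}
  after d @ step 2: {s3}
  — P admits the full trace.
Run σ = ⟨cd⟩ on Q: start {t0}
  after c @ step 1: {t1}
  after d @ step 2: ∅ (Q stuck)

trace-distinct — witness ⟨cd⟩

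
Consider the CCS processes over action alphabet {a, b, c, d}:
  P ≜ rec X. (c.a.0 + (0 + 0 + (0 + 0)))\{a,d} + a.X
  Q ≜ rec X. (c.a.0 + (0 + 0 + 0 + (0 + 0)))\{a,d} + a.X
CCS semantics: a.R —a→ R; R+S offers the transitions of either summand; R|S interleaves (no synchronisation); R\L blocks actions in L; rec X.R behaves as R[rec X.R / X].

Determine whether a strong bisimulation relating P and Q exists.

YES

Reachable graph of P (2 states):
  u0 = rec X. (c.a.0 + (0 + 0 + (0 + 0)))\{a,d} + a.X ⊢ =a=> u0, =c=> u1
  u1 = (a.0)\{a,d} ⊢ ·
Reachable graph of Q (2 states):
  v0 = rec X. (c.a.0 + (0 + 0 + 0 + (0 + 0)))\{a,d} + a.X ⊢ =a=> v0, =c=> v1
  v1 = (a.0)\{a,d} ⊢ ·
Coarsest stable partition (strong bisimilarity classes):
  B0 = {u0, v0}
  B1 = {u1, v1}
u0 ∈ B0, v0 ∈ B0 → same block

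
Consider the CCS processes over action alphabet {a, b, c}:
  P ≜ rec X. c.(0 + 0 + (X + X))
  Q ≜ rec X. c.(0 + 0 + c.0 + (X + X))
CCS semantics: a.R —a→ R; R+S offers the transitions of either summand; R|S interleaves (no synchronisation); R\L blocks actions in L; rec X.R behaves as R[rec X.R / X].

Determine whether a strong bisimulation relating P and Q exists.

LTS(P): 2 reachable states
  m0 = rec X. c.(0 + 0 + (X + X)) :: -c-> m1
  m1 = 0 + 0 + ((rec X. c.(0 + 0 + (X + X))) + (rec X. c.(0 + 0 + (X + X)))) :: -c-> m1
LTS(Q): 3 reachable states
  n0 = rec X. c.(0 + 0 + c.0 + (X + X)) :: -c-> n1
  n1 = 0 + 0 + c.0 + ((rec X. c.(0 + 0 + c.0 + (X + X))) + (rec X. c.(0 + 0 + c.0 + (X + X)))) :: -c-> n1, -c-> n2
  n2 = 0 :: stopped
Partition-refinement fixed point:
  B0 = {m0, m1}
  B1 = {n0}
  B2 = {n1}
  B3 = {n2}
m0 ∈ B0, n0 ∈ B1 → different blocks

P ≁ Q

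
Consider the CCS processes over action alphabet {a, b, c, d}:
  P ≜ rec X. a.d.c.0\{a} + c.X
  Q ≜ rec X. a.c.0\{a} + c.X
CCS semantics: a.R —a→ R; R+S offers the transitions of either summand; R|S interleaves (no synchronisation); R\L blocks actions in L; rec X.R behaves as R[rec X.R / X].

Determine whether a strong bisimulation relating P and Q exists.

not bisimilar

LTS(P): 4 reachable states
  m0 = rec X. a.d.c.0\{a} + c.X | ··a··> m1, ··c··> m0
  m1 = d.c.0\{a} | ··d··> m2
  m2 = c.0\{a} | ··c··> m3
  m3 = 0\{a} | ∅
LTS(Q): 3 reachable states
  n0 = rec X. a.c.0\{a} + c.X | ··a··> n1, ··c··> n0
  n1 = c.0\{a} | ··c··> n2
  n2 = 0\{a} | ∅
Coarsest stable partition (strong bisimilarity classes):
  B0 = {m0}
  B1 = {m1}
  B2 = {m2, n1}
  B3 = {m3, n2}
  B4 = {n0}
m0 ∈ B0, n0 ∈ B4 → different blocks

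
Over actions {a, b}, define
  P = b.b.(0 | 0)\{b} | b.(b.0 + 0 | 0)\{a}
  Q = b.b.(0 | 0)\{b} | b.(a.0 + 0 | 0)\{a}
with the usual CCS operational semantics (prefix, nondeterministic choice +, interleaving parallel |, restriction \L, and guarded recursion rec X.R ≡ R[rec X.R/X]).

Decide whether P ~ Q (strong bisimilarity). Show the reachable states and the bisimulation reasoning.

LTS(P): 9 reachable states
  u0 = b.b.(0 | 0)\{b} | b.(b.0 + 0 | 0)\{a} | --b--▸ u1, --b--▸ u2
  u1 = b.(0 | 0)\{b} | b.(b.0 + 0 | 0)\{a} | --b--▸ u3, --b--▸ u4
  u2 = b.b.(0 | 0)\{b} | (b.0 + 0 | 0)\{a} | --b--▸ u4, --b--▸ u5
  u3 = (0 | 0)\{b} | b.(b.0 + 0 | 0)\{a} | --b--▸ u6
  u4 = b.(0 | 0)\{b} | (b.0 + 0 | 0)\{a} | --b--▸ u6, --b--▸ u7
  u5 = b.b.(0 | 0)\{b} | 0\{a} | --b--▸ u7
  u6 = (0 | 0)\{b} | (b.0 + 0 | 0)\{a} | --b--▸ u8
  u7 = b.(0 | 0)\{b} | 0\{a} | --b--▸ u8
  u8 = (0 | 0)\{b} | 0\{a} | ·
LTS(Q): 6 reachable states
  v0 = b.b.(0 | 0)\{b} | b.(a.0 + 0 | 0)\{a} | --b--▸ v1, --b--▸ v2
  v1 = b.(0 | 0)\{b} | b.(a.0 + 0 | 0)\{a} | --b--▸ v3, --b--▸ v4
  v2 = b.b.(0 | 0)\{b} | (a.0 + 0 | 0)\{a} | --b--▸ v4
  v3 = (0 | 0)\{b} | b.(a.0 + 0 | 0)\{a} | --b--▸ v5
  v4 = b.(0 | 0)\{b} | (a.0 + 0 | 0)\{a} | --b--▸ v5
  v5 = (0 | 0)\{b} | (a.0 + 0 | 0)\{a} | ·
Coarsest stable partition (strong bisimilarity classes):
  B0 = {u0}
  B1 = {u1, u2, v0}
  B2 = {u3, u4, u5, v1, v2}
  B3 = {u6, u7, v3, v4}
  B4 = {u8, v5}
u0 ∈ B0, v0 ∈ B1 → different blocks

P ≁ Q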